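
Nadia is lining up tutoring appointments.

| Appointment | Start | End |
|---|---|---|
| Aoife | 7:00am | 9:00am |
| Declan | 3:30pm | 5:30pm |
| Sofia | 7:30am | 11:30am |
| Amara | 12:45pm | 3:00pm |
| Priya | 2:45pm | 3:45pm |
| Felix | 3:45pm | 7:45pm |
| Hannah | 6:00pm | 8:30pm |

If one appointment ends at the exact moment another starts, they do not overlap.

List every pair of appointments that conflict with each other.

Two intervals overlap when each starts before the other ends.
Sorted by start: Aoife, Sofia, Amara, Priya, Declan, Felix, Hannah.
Sofia starts before Aoife ends → Aoife and Sofia overlap.
Amara starts after Aoife ends, so Aoife has no further overlaps.
Amara starts after Sofia ends, so Sofia has no further overlaps.
Priya starts before Amara ends → Amara and Priya overlap.
Declan starts after Amara ends, so Amara has no further overlaps.
Declan starts before Priya ends → Priya and Declan overlap.
Felix starts exactly when Priya ends (back-to-back, no overlap), so Priya has no further overlaps.
Felix starts before Declan ends → Declan and Felix overlap.
Hannah starts after Declan ends.
Hannah starts before Felix ends → Felix and Hannah overlap.

Amara & Priya, Aoife & Sofia, Declan & Felix, Declan & Priya, Felix & Hannah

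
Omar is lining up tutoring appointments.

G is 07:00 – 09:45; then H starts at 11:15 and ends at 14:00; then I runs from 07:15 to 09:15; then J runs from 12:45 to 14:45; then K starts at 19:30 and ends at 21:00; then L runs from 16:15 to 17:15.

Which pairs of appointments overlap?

Check each pair: they overlap iff neither finishes before the other starts.
Sorted by start: G, I, H, J, L, K.
I starts before G ends → G and I overlap.
H starts after G ends; G is clear from here.
H starts after I ends; I is clear from here.
J starts before H ends → H and J overlap.
L starts after H ends; H is clear from here.
L starts after J ends; J is clear from here.
K starts after L ends.

G & I, H & J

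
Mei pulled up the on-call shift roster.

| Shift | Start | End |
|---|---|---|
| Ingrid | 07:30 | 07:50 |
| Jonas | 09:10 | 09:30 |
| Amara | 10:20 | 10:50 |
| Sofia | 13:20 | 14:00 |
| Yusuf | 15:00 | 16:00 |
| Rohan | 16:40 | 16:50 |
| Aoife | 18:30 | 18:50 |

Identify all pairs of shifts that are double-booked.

no conflicts

Sorted by start: Ingrid, Jonas, Amara, Sofia, Yusuf, Rohan, Aoife.
Jonas starts after Ingrid ends, so Ingrid has no further overlaps.
Amara starts after Jonas ends, so Jonas has no further overlaps.
Sofia starts after Amara ends, so Amara has no further overlaps.
Yusuf starts after Sofia ends, so Sofia has no further overlaps.
Rohan starts after Yusuf ends, so Yusuf has no further overlaps.
Aoife starts after Rohan ends.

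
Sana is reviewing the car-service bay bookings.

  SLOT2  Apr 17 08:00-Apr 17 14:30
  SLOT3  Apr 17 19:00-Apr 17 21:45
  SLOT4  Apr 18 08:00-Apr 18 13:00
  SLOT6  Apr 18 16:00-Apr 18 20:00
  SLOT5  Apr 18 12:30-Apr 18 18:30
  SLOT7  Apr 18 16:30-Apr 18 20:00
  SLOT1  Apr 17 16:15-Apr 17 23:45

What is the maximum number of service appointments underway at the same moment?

Sort all start/end points and keep a running count:
Apr 17 08:00 start SLOT2 → 1
Apr 17 14:30 end SLOT2 → 0
Apr 17 16:15 start SLOT1 → 1
Apr 17 19:00 start SLOT3 → 2
Apr 17 21:45 end SLOT3 → 1
Apr 17 23:45 end SLOT1 → 0
Apr 18 08:00 start SLOT4 → 1
Apr 18 12:30 start SLOT5 → 2
Apr 18 13:00 end SLOT4 → 1
Apr 18 16:00 start SLOT6 → 2
Apr 18 16:30 start SLOT7 → 3
Apr 18 18:30 end SLOT5 → 2
Apr 18 20:00 end SLOT6 → 1
Apr 18 20:00 end SLOT7 → 0
Peak is 3, at Apr 18 16:30 (SLOT5, SLOT6, SLOT7).

3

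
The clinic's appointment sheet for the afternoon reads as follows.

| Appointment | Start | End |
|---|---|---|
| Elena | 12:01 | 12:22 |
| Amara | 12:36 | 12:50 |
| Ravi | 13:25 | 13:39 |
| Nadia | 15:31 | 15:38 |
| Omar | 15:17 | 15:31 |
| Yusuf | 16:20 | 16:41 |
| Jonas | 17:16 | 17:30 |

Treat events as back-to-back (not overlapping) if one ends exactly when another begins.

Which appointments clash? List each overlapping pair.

Sorted by start: Elena, Amara, Ravi, Omar, Nadia, Yusuf, Jonas.
Amara starts after Elena ends, so nothing later overlaps Elena either.
Ravi starts after Amara ends, so nothing later overlaps Amara either.
Omar starts after Ravi ends, so nothing later overlaps Ravi either.
Nadia starts exactly when Omar ends (back-to-back, no overlap), so nothing later overlaps Omar either.
Yusuf starts after Nadia ends, so nothing later overlaps Nadia either.
Jonas starts after Yusuf ends.

no conflicts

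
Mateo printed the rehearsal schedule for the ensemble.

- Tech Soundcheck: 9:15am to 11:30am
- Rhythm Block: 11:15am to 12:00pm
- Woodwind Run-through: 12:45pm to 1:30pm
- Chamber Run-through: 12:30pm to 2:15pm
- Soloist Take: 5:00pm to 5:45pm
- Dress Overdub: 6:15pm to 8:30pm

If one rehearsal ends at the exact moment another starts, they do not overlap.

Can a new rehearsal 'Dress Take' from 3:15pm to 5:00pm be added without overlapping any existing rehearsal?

Yes — the slot is free

Tech Soundcheck: ends 11:30am at or before Dress Take starts 3:15pm → clear.
Rhythm Block: ends 12:00pm at or before Dress Take starts 3:15pm → clear.
Chamber Run-through: ends 2:15pm at or before Dress Take starts 3:15pm → clear.
Woodwind Run-through: ends 1:30pm at or before Dress Take starts 3:15pm → clear.
Soloist Take: starts 5:00pm at or after Dress Take ends 5:00pm → clear.
Dress Overdub: starts 6:15pm at or after Dress Take ends 5:00pm → clear.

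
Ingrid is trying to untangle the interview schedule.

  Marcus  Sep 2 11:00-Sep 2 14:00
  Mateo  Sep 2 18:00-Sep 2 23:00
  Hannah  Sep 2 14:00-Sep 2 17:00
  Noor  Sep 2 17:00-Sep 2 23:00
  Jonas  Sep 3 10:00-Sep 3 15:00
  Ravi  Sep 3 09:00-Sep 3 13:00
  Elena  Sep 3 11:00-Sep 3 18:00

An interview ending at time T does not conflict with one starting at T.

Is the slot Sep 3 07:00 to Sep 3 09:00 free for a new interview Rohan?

Marcus: ends Sep 2 14:00 at or before Rohan starts Sep 3 07:00 → clear.
Hannah: ends Sep 2 17:00 at or before Rohan starts Sep 3 07:00 → clear.
Noor: ends Sep 2 23:00 at or before Rohan starts Sep 3 07:00 → clear.
Mateo: ends Sep 2 23:00 at or before Rohan starts Sep 3 07:00 → clear.
Ravi: starts Sep 3 09:00 at or after Rohan ends Sep 3 09:00 → clear.
Jonas: starts Sep 3 10:00 at or after Rohan ends Sep 3 09:00 → clear.
Elena: starts Sep 3 11:00 at or after Rohan ends Sep 3 09:00 → clear.

Yes — the slot is free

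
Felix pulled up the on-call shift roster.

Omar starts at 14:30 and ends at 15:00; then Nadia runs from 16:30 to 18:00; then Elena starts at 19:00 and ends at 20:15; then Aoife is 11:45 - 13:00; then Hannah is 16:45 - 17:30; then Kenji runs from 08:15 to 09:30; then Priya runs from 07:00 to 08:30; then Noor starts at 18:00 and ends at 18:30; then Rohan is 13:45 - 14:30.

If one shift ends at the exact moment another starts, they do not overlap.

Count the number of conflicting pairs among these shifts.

Sorted by start: Priya, Kenji, Aoife, Rohan, Omar, Nadia, Hannah, Noor, Elena.
Kenji starts before Priya ends → Priya and Kenji overlap.
Aoife starts after Priya ends, so Priya has no further overlaps.
Aoife starts after Kenji ends, so Kenji has no further overlaps.
Rohan starts after Aoife ends, so Aoife has no further overlaps.
Omar starts exactly when Rohan ends (back-to-back, no overlap), so Rohan has no further overlaps.
Nadia starts after Omar ends, so Omar has no further overlaps.
Hannah starts before Nadia ends → Nadia and Hannah overlap.
Noor starts exactly when Nadia ends (back-to-back, no overlap), so Nadia has no further overlaps.
Noor starts after Hannah ends, so Hannah has no further overlaps.
Elena starts after Noor ends.
Overlapping pairs: Hannah & Nadia, Kenji & Priya — 2 in total.

2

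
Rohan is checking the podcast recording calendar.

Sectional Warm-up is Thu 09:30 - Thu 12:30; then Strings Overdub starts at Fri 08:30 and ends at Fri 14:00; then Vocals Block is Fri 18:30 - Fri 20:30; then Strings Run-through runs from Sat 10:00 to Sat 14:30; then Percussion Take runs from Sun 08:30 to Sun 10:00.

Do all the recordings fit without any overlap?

Sorted by start: Sectional Warm-up, Strings Overdub, Vocals Block, Strings Run-through, Percussion Take.
Strings Overdub starts after Sectional Warm-up ends; Sectional Warm-up is clear from here.
Vocals Block starts after Strings Overdub ends; Strings Overdub is clear from here.
Strings Run-through starts after Vocals Block ends; Vocals Block is clear from here.
Percussion Take starts after Strings Run-through ends.
Every pair is clear; the schedule has no overlaps.

Yes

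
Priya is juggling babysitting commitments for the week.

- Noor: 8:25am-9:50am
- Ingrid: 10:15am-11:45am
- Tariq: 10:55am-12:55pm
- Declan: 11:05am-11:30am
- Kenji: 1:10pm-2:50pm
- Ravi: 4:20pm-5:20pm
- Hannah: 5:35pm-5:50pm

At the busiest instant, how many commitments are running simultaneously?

3

Walk through starts and ends in time order (an end at T is processed before a start at T):
8:25am start Noor → 1
9:50am end Noor → 0
10:15am start Ingrid → 1
10:55am start Tariq → 2
11:05am start Declan → 3
11:30am end Declan → 2
11:45am end Ingrid → 1
12:55pm end Tariq → 0
1:10pm start Kenji → 1
2:50pm end Kenji → 0
4:20pm start Ravi → 1
5:20pm end Ravi → 0
5:35pm start Hannah → 1
5:50pm end Hannah → 0
Peak is 3, at 11:05am (Declan, Ingrid, Tariq).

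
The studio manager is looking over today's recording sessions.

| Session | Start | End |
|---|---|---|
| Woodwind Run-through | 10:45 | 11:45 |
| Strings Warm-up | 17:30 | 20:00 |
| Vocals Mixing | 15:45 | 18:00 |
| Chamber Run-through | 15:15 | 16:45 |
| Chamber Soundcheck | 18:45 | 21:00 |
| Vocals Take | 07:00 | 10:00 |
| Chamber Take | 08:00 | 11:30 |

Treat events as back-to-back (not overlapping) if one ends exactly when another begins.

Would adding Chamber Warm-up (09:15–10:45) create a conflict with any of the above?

Yes — it overlaps Chamber Take, Vocals Take

Vocals Take: starts 07:00 before Chamber Warm-up ends 10:45, and ends 10:00 after Chamber Warm-up starts 09:15 → overlap.
Chamber Take: starts 08:00 before Chamber Warm-up ends 10:45, and ends 11:30 after Chamber Warm-up starts 09:15 → overlap.
Woodwind Run-through: starts 10:45 at or after Chamber Warm-up ends 10:45 → clear.
Chamber Run-through: starts 15:15 at or after Chamber Warm-up ends 10:45 → clear.
Vocals Mixing: starts 15:45 at or after Chamber Warm-up ends 10:45 → clear.
Strings Warm-up: starts 17:30 at or after Chamber Warm-up ends 10:45 → clear.
Chamber Soundcheck: starts 18:45 at or after Chamber Warm-up ends 10:45 → clear.
Chamber Warm-up overlaps Chamber Take, Vocals Take.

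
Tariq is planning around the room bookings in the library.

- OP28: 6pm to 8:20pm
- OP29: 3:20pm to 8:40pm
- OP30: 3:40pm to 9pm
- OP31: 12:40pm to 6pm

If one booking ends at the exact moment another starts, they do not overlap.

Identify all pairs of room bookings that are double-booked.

Sorted by start: OP31, OP29, OP30, OP28.
OP29 starts before OP31 ends → OP31 and OP29 overlap.
OP30 starts before OP31 ends → OP31 and OP30 overlap.
OP28 starts exactly when OP31 ends (back-to-back, no overlap).
OP30 starts before OP29 ends → OP29 and OP30 overlap.
OP28 starts before OP29 ends → OP29 and OP28 overlap.
OP28 starts before OP30 ends → OP30 and OP28 overlap.

OP28 & OP29, OP28 & OP30, OP29 & OP30, OP29 & OP31, OP30 & OP31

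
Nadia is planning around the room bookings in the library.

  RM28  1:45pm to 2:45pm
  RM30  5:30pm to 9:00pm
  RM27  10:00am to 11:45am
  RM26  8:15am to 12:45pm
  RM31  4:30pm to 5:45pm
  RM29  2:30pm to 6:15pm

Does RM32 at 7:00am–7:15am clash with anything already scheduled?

No — it doesn't clash with anything

RM26: starts 8:15am at or after RM32 ends 7:15am → clear.
RM27: starts 10:00am at or after RM32 ends 7:15am → clear.
RM28: starts 1:45pm at or after RM32 ends 7:15am → clear.
RM29: starts 2:30pm at or after RM32 ends 7:15am → clear.
RM31: starts 4:30pm at or after RM32 ends 7:15am → clear.
RM30: starts 5:30pm at or after RM32 ends 7:15am → clear.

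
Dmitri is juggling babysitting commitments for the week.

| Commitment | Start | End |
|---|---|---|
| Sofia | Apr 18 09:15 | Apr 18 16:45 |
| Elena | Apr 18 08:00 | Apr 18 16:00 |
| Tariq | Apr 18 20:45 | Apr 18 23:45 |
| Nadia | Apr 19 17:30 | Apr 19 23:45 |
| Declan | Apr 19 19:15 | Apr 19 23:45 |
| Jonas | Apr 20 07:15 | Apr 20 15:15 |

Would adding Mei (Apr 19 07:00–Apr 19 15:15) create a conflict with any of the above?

No — it doesn't clash with anything

Elena: ends Apr 18 16:00 at or before Mei starts Apr 19 07:00 → clear.
Sofia: ends Apr 18 16:45 at or before Mei starts Apr 19 07:00 → clear.
Tariq: ends Apr 18 23:45 at or before Mei starts Apr 19 07:00 → clear.
Nadia: starts Apr 19 17:30 at or after Mei ends Apr 19 15:15 → clear.
Declan: starts Apr 19 19:15 at or after Mei ends Apr 19 15:15 → clear.
Jonas: starts Apr 20 07:15 at or after Mei ends Apr 19 15:15 → clear.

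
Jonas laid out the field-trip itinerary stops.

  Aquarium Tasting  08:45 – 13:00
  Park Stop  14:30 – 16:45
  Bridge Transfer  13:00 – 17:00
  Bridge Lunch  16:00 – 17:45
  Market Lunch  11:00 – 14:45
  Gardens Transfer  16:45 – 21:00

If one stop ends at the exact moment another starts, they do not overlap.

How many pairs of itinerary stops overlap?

8

Sorted by start: Aquarium Tasting, Market Lunch, Bridge Transfer, Park Stop, Bridge Lunch, Gardens Transfer.
Market Lunch starts before Aquarium Tasting ends → Aquarium Tasting and Market Lunch overlap.
Bridge Transfer starts exactly when Aquarium Tasting ends (back-to-back, no overlap) — done with Aquarium Tasting.
Bridge Transfer starts before Market Lunch ends → Market Lunch and Bridge Transfer overlap.
Park Stop starts before Market Lunch ends → Market Lunch and Park Stop overlap.
Bridge Lunch starts after Market Lunch ends — done with Market Lunch.
Park Stop starts before Bridge Transfer ends → Bridge Transfer and Park Stop overlap.
Bridge Lunch starts before Bridge Transfer ends → Bridge Transfer and Bridge Lunch overlap.
Gardens Transfer starts before Bridge Transfer ends → Bridge Transfer and Gardens Transfer overlap.
Bridge Lunch starts before Park Stop ends → Park Stop and Bridge Lunch overlap.
Gardens Transfer starts exactly when Park Stop ends (back-to-back, no overlap).
Gardens Transfer starts before Bridge Lunch ends → Bridge Lunch and Gardens Transfer overlap.
Overlapping pairs: Aquarium Tasting & Market Lunch, Bridge Lunch & Bridge Transfer, Bridge Lunch & Gardens Transfer, Bridge Lunch & Park Stop, Bridge Transfer & Gardens Transfer, Bridge Transfer & Market Lunch, Bridge Transfer & Park Stop, Market Lunch & Park Stop — 8 in total.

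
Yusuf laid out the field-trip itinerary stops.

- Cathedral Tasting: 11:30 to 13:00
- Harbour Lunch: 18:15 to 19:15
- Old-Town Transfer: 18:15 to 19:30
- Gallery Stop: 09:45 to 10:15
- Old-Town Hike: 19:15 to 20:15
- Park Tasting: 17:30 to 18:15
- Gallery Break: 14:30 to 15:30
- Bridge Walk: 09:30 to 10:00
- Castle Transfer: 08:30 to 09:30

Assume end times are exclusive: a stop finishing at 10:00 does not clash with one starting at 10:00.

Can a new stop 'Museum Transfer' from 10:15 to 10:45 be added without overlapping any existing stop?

Yes — the slot is free

Castle Transfer: ends 09:30 at or before Museum Transfer starts 10:15 → clear.
Bridge Walk: ends 10:00 at or before Museum Transfer starts 10:15 → clear.
Gallery Stop: ends 10:15 at or before Museum Transfer starts 10:15 → clear.
Cathedral Tasting: starts 11:30 at or after Museum Transfer ends 10:45 → clear.
Gallery Break: starts 14:30 at or after Museum Transfer ends 10:45 → clear.
Park Tasting: starts 17:30 at or after Museum Transfer ends 10:45 → clear.
Old-Town Transfer: starts 18:15 at or after Museum Transfer ends 10:45 → clear.
Harbour Lunch: starts 18:15 at or after Museum Transfer ends 10:45 → clear.
Old-Town Hike: starts 19:15 at or after Museum Transfer ends 10:45 → clear.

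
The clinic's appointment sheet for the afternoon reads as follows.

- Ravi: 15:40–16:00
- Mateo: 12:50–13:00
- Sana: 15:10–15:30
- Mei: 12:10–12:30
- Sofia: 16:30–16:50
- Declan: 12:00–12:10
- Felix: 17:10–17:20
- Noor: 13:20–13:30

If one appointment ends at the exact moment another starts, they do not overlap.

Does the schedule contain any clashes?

No

Check each pair: they overlap iff neither finishes before the other starts.
Sorted by start: Declan, Mei, Mateo, Noor, Sana, Ravi, Sofia, Felix.
Mei starts exactly when Declan ends (back-to-back, no overlap) — done with Declan.
Mateo starts after Mei ends — done with Mei.
Noor starts after Mateo ends — done with Mateo.
Sana starts after Noor ends — done with Noor.
Ravi starts after Sana ends — done with Sana.
Sofia starts after Ravi ends — done with Ravi.
Felix starts after Sofia ends.
Every pair is clear; the schedule has no overlaps.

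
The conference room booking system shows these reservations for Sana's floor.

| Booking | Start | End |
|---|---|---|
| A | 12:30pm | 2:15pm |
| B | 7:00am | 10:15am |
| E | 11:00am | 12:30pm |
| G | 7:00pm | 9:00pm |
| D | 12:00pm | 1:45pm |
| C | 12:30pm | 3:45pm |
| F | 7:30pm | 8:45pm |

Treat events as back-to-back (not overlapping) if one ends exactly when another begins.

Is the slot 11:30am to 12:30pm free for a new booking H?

B: ends 10:15am at or before H starts 11:30am → clear.
E: starts 11:00am before H ends 12:30pm, and ends 12:30pm after H starts 11:30am → overlap.
D: starts 12:00pm before H ends 12:30pm, and ends 1:45pm after H starts 11:30am → overlap.
A: starts 12:30pm at or after H ends 12:30pm → clear.
C: starts 12:30pm at or after H ends 12:30pm → clear.
G: starts 7:00pm at or after H ends 12:30pm → clear.
F: starts 7:30pm at or after H ends 12:30pm → clear.
H overlaps D, E.

No — it overlaps D, E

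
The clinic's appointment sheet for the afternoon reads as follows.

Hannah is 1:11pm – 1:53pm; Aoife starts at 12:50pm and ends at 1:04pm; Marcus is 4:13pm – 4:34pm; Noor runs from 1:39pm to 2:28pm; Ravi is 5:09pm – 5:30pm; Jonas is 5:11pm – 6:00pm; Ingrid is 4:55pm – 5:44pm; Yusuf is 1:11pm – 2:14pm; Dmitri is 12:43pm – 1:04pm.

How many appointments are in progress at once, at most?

3

Sort all start/end points and keep a running count:
12:43pm start Dmitri → 1
12:50pm start Aoife → 2
1:04pm end Aoife → 1
1:04pm end Dmitri → 0
1:11pm start Hannah → 1
1:11pm start Yusuf → 2
1:39pm start Noor → 3
1:53pm end Hannah → 2
2:14pm end Yusuf → 1
2:28pm end Noor → 0
4:13pm start Marcus → 1
4:34pm end Marcus → 0
4:55pm start Ingrid → 1
5:09pm start Ravi → 2
5:11pm start Jonas → 3
5:30pm end Ravi → 2
5:44pm end Ingrid → 1
6:00pm end Jonas → 0
Peak is 3, at 1:39pm (Hannah, Noor, Yusuf).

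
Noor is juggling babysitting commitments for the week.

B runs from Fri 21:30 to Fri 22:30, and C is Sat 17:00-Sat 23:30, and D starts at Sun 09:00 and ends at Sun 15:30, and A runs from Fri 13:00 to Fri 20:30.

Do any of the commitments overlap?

No

Sorted by start: A, B, C, D.
B starts after A ends — done with A.
C starts after B ends — done with B.
D starts after C ends.
Every pair is clear; the schedule has no overlaps.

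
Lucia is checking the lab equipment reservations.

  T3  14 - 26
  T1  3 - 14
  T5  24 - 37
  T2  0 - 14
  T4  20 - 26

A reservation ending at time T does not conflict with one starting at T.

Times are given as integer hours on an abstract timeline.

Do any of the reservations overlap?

Sorted by start: T2, T1, T3, T4, T5.
T1 starts before T2 ends → T2 and T1 overlap.
That's a conflict, so the schedule is not conflict-free.

Yes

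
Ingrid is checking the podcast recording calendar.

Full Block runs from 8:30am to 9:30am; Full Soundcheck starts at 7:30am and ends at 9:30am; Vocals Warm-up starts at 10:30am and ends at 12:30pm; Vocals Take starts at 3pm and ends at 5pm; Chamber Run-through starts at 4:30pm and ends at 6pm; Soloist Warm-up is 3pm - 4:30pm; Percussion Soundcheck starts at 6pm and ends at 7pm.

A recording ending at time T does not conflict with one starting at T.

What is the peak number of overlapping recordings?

Walk through starts and ends in time order (an end at T is processed before a start at T):
7:30am start Full Soundcheck → 1
8:30am start Full Block → 2
9:30am end Full Block → 1
9:30am end Full Soundcheck → 0
10:30am start Vocals Warm-up → 1
12:30pm end Vocals Warm-up → 0
3pm start Soloist Warm-up → 1
3pm start Vocals Take → 2
4:30pm end Soloist Warm-up → 1
4:30pm start Chamber Run-through → 2
5pm end Vocals Take → 1
6pm end Chamber Run-through → 0
6pm start Percussion Soundcheck → 1
7pm end Percussion Soundcheck → 0
Peak is 2, at 8:30am (Full Block, Full Soundcheck).

2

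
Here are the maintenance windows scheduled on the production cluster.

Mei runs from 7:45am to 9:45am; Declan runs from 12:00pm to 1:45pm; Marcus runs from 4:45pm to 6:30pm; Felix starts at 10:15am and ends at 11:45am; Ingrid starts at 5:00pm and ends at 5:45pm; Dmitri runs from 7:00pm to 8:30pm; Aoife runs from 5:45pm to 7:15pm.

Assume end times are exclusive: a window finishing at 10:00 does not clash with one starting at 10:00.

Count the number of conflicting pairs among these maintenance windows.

3

Sorted by start: Mei, Felix, Declan, Marcus, Ingrid, Aoife, Dmitri.
Felix starts after Mei ends, so Mei has no further overlaps.
Declan starts after Felix ends, so Felix has no further overlaps.
Marcus starts after Declan ends, so Declan has no further overlaps.
Ingrid starts before Marcus ends → Marcus and Ingrid overlap.
Aoife starts before Marcus ends → Marcus and Aoife overlap.
Dmitri starts after Marcus ends.
Aoife starts exactly when Ingrid ends (back-to-back, no overlap), so Ingrid has no further overlaps.
Dmitri starts before Aoife ends → Aoife and Dmitri overlap.
Overlapping pairs: Aoife & Dmitri, Aoife & Marcus, Ingrid & Marcus — 3 in total.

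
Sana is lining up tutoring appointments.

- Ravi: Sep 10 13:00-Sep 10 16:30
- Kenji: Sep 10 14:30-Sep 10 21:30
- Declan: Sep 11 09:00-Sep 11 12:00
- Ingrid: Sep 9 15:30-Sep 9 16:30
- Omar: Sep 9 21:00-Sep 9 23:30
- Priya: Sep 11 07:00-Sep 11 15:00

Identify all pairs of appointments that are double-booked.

Declan & Priya, Kenji & Ravi

Sorted by start: Ingrid, Omar, Ravi, Kenji, Priya, Declan.
Omar starts after Ingrid ends — done with Ingrid.
Ravi starts after Omar ends — done with Omar.
Kenji starts before Ravi ends → Ravi and Kenji overlap.
Priya starts after Ravi ends — done with Ravi.
Priya starts after Kenji ends — done with Kenji.
Declan starts before Priya ends → Priya and Declan overlap.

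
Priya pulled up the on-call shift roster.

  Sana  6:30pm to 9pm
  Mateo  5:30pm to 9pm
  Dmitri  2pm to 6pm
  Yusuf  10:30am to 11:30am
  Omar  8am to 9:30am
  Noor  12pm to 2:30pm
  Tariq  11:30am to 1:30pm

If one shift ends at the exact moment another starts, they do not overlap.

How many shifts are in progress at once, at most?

2

Walk through starts and ends in time order (an end at T is processed before a start at T):
8am start Omar → 1
9:30am end Omar → 0
10:30am start Yusuf → 1
11:30am end Yusuf → 0
11:30am start Tariq → 1
12pm start Noor → 2
1:30pm end Tariq → 1
2pm start Dmitri → 2
2:30pm end Noor → 1
5:30pm start Mateo → 2
6pm end Dmitri → 1
6:30pm start Sana → 2
9pm end Mateo → 1
9pm end Sana → 0
Peak is 2, at 12pm (Noor, Tariq).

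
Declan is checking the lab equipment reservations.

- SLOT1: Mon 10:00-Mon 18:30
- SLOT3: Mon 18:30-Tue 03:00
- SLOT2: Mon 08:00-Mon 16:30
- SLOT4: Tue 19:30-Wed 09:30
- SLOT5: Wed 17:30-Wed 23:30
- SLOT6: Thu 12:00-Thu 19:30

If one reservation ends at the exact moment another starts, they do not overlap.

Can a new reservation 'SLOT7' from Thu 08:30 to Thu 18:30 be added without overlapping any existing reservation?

No — it overlaps SLOT6

SLOT2: ends Mon 16:30 at or before SLOT7 starts Thu 08:30 → clear.
SLOT1: ends Mon 18:30 at or before SLOT7 starts Thu 08:30 → clear.
SLOT3: ends Tue 03:00 at or before SLOT7 starts Thu 08:30 → clear.
SLOT4: ends Wed 09:30 at or before SLOT7 starts Thu 08:30 → clear.
SLOT5: ends Wed 23:30 at or before SLOT7 starts Thu 08:30 → clear.
SLOT6: starts Thu 12:00 before SLOT7 ends Thu 18:30, and ends Thu 19:30 after SLOT7 starts Thu 08:30 → overlap.
SLOT7 overlaps SLOT6.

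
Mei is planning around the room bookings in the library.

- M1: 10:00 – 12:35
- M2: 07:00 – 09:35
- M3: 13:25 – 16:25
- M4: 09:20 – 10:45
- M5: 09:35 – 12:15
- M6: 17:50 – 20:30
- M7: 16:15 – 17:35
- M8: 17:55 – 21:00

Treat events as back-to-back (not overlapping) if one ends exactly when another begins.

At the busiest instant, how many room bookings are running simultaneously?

Sort all start/end points and keep a running count:
07:00 start M2 → 1
09:20 start M4 → 2
09:35 end M2 → 1
09:35 start M5 → 2
10:00 start M1 → 3
10:45 end M4 → 2
12:15 end M5 → 1
12:35 end M1 → 0
13:25 start M3 → 1
16:15 start M7 → 2
16:25 end M3 → 1
17:35 end M7 → 0
17:50 start M6 → 1
17:55 start M8 → 2
20:30 end M6 → 1
21:00 end M8 → 0
Peak is 3, at 10:00 (M1, M4, M5).

3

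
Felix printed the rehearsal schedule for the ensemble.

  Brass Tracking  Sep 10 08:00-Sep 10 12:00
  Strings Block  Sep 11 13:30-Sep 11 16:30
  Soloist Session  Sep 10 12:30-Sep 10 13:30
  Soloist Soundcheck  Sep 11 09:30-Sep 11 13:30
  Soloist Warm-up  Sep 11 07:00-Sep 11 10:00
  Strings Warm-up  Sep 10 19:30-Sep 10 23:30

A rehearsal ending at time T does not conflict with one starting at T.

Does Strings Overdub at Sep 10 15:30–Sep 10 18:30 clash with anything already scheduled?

Brass Tracking: ends Sep 10 12:00 at or before Strings Overdub starts Sep 10 15:30 → clear.
Soloist Session: ends Sep 10 13:30 at or before Strings Overdub starts Sep 10 15:30 → clear.
Strings Warm-up: starts Sep 10 19:30 at or after Strings Overdub ends Sep 10 18:30 → clear.
Soloist Warm-up: starts Sep 11 07:00 at or after Strings Overdub ends Sep 10 18:30 → clear.
Soloist Soundcheck: starts Sep 11 09:30 at or after Strings Overdub ends Sep 10 18:30 → clear.
Strings Block: starts Sep 11 13:30 at or after Strings Overdub ends Sep 10 18:30 → clear.

No — it doesn't clash with anything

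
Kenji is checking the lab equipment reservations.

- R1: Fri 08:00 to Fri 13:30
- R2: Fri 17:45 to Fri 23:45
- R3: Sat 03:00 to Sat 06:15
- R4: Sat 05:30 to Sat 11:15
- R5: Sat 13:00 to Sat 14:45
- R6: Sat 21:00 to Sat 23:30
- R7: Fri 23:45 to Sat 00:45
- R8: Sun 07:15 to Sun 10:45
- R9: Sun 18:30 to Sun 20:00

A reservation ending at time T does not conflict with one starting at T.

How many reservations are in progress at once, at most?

Sort all start/end points and keep a running count:
Fri 08:00 start R1 → 1
Fri 13:30 end R1 → 0
Fri 17:45 start R2 → 1
Fri 23:45 end R2 → 0
Fri 23:45 start R7 → 1
Sat 00:45 end R7 → 0
Sat 03:00 start R3 → 1
Sat 05:30 start R4 → 2
Sat 06:15 end R3 → 1
Sat 11:15 end R4 → 0
Sat 13:00 start R5 → 1
Sat 14:45 end R5 → 0
Sat 21:00 start R6 → 1
Sat 23:30 end R6 → 0
Sun 07:15 start R8 → 1
Sun 10:45 end R8 → 0
Sun 18:30 start R9 → 1
Sun 20:00 end R9 → 0
Peak is 2, at Sat 05:30 (R3, R4).

2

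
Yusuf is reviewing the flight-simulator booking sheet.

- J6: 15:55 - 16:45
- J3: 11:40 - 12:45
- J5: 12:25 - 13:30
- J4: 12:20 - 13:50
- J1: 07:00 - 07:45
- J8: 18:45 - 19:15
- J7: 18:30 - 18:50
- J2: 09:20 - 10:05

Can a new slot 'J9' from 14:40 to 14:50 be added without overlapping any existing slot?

J1: ends 07:45 at or before J9 starts 14:40 → clear.
J2: ends 10:05 at or before J9 starts 14:40 → clear.
J3: ends 12:45 at or before J9 starts 14:40 → clear.
J4: ends 13:50 at or before J9 starts 14:40 → clear.
J5: ends 13:30 at or before J9 starts 14:40 → clear.
J6: starts 15:55 at or after J9 ends 14:50 → clear.
J7: starts 18:30 at or after J9 ends 14:50 → clear.
J8: starts 18:45 at or after J9 ends 14:50 → clear.

Yes — the slot is free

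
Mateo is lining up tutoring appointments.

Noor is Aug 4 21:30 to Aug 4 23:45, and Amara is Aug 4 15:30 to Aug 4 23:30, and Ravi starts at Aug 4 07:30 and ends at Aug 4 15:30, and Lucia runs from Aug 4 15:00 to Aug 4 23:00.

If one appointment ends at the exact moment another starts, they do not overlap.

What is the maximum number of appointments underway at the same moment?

3

Sort all start/end points and keep a running count:
Aug 4 07:30 start Ravi → 1
Aug 4 15:00 start Lucia → 2
Aug 4 15:30 end Ravi → 1
Aug 4 15:30 start Amara → 2
Aug 4 21:30 start Noor → 3
Aug 4 23:00 end Lucia → 2
Aug 4 23:30 end Amara → 1
Aug 4 23:45 end Noor → 0
Peak is 3, at Aug 4 21:30 (Amara, Lucia, Noor).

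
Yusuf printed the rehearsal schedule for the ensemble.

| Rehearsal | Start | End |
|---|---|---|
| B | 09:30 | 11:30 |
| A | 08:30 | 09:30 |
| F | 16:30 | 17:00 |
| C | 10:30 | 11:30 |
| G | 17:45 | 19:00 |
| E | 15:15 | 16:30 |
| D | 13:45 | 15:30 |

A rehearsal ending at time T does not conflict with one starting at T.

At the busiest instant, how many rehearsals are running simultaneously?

Walk through starts and ends in time order (an end at T is processed before a start at T):
08:30 start A → 1
09:30 end A → 0
09:30 start B → 1
10:30 start C → 2
11:30 end B → 1
11:30 end C → 0
13:45 start D → 1
15:15 start E → 2
15:30 end D → 1
16:30 end E → 0
16:30 start F → 1
17:00 end F → 0
17:45 start G → 1
19:00 end G → 0
Peak is 2, at 10:30 (B, C).

2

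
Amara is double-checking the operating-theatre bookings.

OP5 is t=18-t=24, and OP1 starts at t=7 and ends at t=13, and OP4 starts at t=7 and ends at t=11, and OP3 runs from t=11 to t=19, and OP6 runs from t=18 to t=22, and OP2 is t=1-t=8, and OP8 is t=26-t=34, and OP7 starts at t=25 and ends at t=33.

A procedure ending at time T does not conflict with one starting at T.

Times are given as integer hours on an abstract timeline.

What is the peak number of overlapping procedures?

Walk through starts and ends in time order (an end at T is processed before a start at T):
t=1 start OP2 → 1
t=7 start OP1 → 2
t=7 start OP4 → 3
t=8 end OP2 → 2
t=11 end OP4 → 1
t=11 start OP3 → 2
t=13 end OP1 → 1
t=18 start OP5 → 2
t=18 start OP6 → 3
t=19 end OP3 → 2
t=22 end OP6 → 1
t=24 end OP5 → 0
t=25 start OP7 → 1
t=26 start OP8 → 2
t=33 end OP7 → 1
t=34 end OP8 → 0
Peak is 3, at t=7 (OP1, OP2, OP4).

3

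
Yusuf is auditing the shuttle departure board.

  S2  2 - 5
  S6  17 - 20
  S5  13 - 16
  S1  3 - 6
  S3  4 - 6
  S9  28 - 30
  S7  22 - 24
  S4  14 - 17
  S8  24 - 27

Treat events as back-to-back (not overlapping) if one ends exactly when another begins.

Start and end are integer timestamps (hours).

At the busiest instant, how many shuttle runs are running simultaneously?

Sort all start/end points and keep a running count:
2 start S2 → 1
3 start S1 → 2
4 start S3 → 3
5 end S2 → 2
6 end S1 → 1
6 end S3 → 0
13 start S5 → 1
14 start S4 → 2
16 end S5 → 1
17 end S4 → 0
17 start S6 → 1
20 end S6 → 0
22 start S7 → 1
24 end S7 → 0
24 start S8 → 1
27 end S8 → 0
28 start S9 → 1
30 end S9 → 0
Peak is 3, at 4 (S1, S2, S3).

3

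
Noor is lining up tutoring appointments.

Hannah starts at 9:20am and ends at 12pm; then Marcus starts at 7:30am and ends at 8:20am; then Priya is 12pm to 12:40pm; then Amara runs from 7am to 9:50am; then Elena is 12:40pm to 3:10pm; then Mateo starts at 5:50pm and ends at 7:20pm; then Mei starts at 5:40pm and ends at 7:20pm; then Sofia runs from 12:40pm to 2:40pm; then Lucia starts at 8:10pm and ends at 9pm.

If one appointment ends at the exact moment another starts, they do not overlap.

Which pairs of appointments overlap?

Amara & Hannah, Amara & Marcus, Elena & Sofia, Mateo & Mei

Sorted by start: Amara, Marcus, Hannah, Priya, Sofia, Elena, Mei, Mateo, Lucia.
Marcus starts before Amara ends → Amara and Marcus overlap.
Hannah starts before Amara ends → Amara and Hannah overlap.
Priya starts after Amara ends, so Amara has no further overlaps.
Hannah starts after Marcus ends, so Marcus has no further overlaps.
Priya starts exactly when Hannah ends (back-to-back, no overlap), so Hannah has no further overlaps.
Sofia starts exactly when Priya ends (back-to-back, no overlap), so Priya has no further overlaps.
Elena starts before Sofia ends → Sofia and Elena overlap.
Mei starts after Sofia ends, so Sofia has no further overlaps.
Mei starts after Elena ends, so Elena has no further overlaps.
Mateo starts before Mei ends → Mei and Mateo overlap.
Lucia starts after Mei ends.
Lucia starts after Mateo ends.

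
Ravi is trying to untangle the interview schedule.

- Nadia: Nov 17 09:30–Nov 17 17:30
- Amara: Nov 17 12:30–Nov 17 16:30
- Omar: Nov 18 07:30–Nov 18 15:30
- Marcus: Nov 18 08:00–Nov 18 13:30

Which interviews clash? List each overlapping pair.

Sorted by start: Nadia, Amara, Omar, Marcus.
Amara starts before Nadia ends → Nadia and Amara overlap.
Omar starts after Nadia ends, so Nadia has no further overlaps.
Omar starts after Amara ends, so Amara has no further overlaps.
Marcus starts before Omar ends → Omar and Marcus overlap.

Amara & Nadia, Marcus & Omar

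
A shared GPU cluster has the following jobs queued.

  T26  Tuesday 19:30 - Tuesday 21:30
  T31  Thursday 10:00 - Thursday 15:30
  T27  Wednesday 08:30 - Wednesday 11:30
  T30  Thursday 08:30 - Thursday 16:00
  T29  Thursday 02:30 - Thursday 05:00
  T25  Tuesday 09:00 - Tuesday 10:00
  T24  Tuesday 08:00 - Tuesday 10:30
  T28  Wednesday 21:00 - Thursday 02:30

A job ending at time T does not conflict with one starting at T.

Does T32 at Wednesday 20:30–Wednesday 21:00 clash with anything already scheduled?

T24: ends Tuesday 10:30 at or before T32 starts Wednesday 20:30 → clear.
T25: ends Tuesday 10:00 at or before T32 starts Wednesday 20:30 → clear.
T26: ends Tuesday 21:30 at or before T32 starts Wednesday 20:30 → clear.
T27: ends Wednesday 11:30 at or before T32 starts Wednesday 20:30 → clear.
T28: starts Wednesday 21:00 at or after T32 ends Wednesday 21:00 → clear.
T29: starts Thursday 02:30 at or after T32 ends Wednesday 21:00 → clear.
T30: starts Thursday 08:30 at or after T32 ends Wednesday 21:00 → clear.
T31: starts Thursday 10:00 at or after T32 ends Wednesday 21:00 → clear.

No — it doesn't clash with anything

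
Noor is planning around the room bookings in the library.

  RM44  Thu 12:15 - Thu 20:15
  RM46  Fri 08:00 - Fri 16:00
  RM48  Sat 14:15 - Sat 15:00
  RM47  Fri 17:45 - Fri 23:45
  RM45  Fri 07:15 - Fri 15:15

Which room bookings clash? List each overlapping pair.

Sorted by start: RM44, RM45, RM46, RM47, RM48.
RM45 starts after RM44 ends; RM44 is clear from here.
RM46 starts before RM45 ends → RM45 and RM46 overlap.
RM47 starts after RM45 ends; RM45 is clear from here.
RM47 starts after RM46 ends; RM46 is clear from here.
RM48 starts after RM47 ends.

RM45 & RM46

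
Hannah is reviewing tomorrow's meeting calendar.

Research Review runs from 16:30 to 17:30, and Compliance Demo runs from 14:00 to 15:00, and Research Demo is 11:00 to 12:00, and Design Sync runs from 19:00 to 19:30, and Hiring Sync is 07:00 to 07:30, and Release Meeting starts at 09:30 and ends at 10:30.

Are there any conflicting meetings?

Sorted by start: Hiring Sync, Release Meeting, Research Demo, Compliance Demo, Research Review, Design Sync.
Release Meeting starts after Hiring Sync ends, so Hiring Sync has no further overlaps.
Research Demo starts after Release Meeting ends, so Release Meeting has no further overlaps.
Compliance Demo starts after Research Demo ends, so Research Demo has no further overlaps.
Research Review starts after Compliance Demo ends, so Compliance Demo has no further overlaps.
Design Sync starts after Research Review ends.
Every pair is clear; the schedule has no overlaps.

No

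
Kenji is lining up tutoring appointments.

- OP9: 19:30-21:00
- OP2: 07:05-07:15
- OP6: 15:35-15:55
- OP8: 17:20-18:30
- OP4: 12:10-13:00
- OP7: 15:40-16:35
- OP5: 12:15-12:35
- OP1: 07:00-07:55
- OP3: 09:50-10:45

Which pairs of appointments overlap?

OP1 & OP2, OP4 & OP5, OP6 & OP7

Check each pair: they overlap iff neither finishes before the other starts.
Sorted by start: OP1, OP2, OP3, OP4, OP5, OP6, OP7, OP8, OP9.
OP2 starts before OP1 ends → OP1 and OP2 overlap.
OP3 starts after OP1 ends; OP1 is clear from here.
OP3 starts after OP2 ends; OP2 is clear from here.
OP4 starts after OP3 ends; OP3 is clear from here.
OP5 starts before OP4 ends → OP4 and OP5 overlap.
OP6 starts after OP4 ends; OP4 is clear from here.
OP6 starts after OP5 ends; OP5 is clear from here.
OP7 starts before OP6 ends → OP6 and OP7 overlap.
OP8 starts after OP6 ends; OP6 is clear from here.
OP8 starts after OP7 ends; OP7 is clear from here.
OP9 starts after OP8 ends.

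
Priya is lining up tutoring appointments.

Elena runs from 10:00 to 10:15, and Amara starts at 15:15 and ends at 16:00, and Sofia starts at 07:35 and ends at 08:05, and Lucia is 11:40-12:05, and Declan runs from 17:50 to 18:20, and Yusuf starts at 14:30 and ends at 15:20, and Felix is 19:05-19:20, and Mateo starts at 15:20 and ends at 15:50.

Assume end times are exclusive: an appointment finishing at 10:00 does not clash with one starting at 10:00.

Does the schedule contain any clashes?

Yes

Two intervals overlap when each starts before the other ends.
Sorted by start: Sofia, Elena, Lucia, Yusuf, Amara, Mateo, Declan, Felix.
Elena starts after Sofia ends — done with Sofia.
Lucia starts after Elena ends — done with Elena.
Yusuf starts after Lucia ends — done with Lucia.
Amara starts before Yusuf ends → Yusuf and Amara overlap.
That's a conflict, so the schedule is not conflict-free.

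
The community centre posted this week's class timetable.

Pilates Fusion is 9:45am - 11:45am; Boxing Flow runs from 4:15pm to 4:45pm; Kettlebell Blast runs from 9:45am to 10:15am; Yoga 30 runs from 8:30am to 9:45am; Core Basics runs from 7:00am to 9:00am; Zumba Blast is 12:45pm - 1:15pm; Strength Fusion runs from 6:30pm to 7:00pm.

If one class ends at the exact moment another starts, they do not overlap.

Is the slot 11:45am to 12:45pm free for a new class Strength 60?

Core Basics: ends 9:00am at or before Strength 60 starts 11:45am → clear.
Yoga 30: ends 9:45am at or before Strength 60 starts 11:45am → clear.
Kettlebell Blast: ends 10:15am at or before Strength 60 starts 11:45am → clear.
Pilates Fusion: ends 11:45am at or before Strength 60 starts 11:45am → clear.
Zumba Blast: starts 12:45pm at or after Strength 60 ends 12:45pm → clear.
Boxing Flow: starts 4:15pm at or after Strength 60 ends 12:45pm → clear.
Strength Fusion: starts 6:30pm at or after Strength 60 ends 12:45pm → clear.

Yes — the slot is free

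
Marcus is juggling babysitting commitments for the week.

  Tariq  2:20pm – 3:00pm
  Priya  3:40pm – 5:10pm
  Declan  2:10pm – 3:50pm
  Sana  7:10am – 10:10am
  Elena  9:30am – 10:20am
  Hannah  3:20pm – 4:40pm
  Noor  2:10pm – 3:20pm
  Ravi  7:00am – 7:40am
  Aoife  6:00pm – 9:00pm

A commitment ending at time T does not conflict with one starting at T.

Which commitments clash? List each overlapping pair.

Declan & Hannah, Declan & Noor, Declan & Priya, Declan & Tariq, Elena & Sana, Hannah & Priya, Noor & Tariq, Ravi & Sana

Sorted by start: Ravi, Sana, Elena, Noor, Declan, Tariq, Hannah, Priya, Aoife.
Sana starts before Ravi ends → Ravi and Sana overlap.
Elena starts after Ravi ends, so nothing later overlaps Ravi either.
Elena starts before Sana ends → Sana and Elena overlap.
Noor starts after Sana ends, so nothing later overlaps Sana either.
Noor starts after Elena ends, so nothing later overlaps Elena either.
Declan starts before Noor ends → Noor and Declan overlap.
Tariq starts before Noor ends → Noor and Tariq overlap.
Hannah starts exactly when Noor ends (back-to-back, no overlap), so nothing later overlaps Noor either.
Tariq starts before Declan ends → Declan and Tariq overlap.
Hannah starts before Declan ends → Declan and Hannah overlap.
Priya starts before Declan ends → Declan and Priya overlap.
Aoife starts after Declan ends.
Hannah starts after Tariq ends, so nothing later overlaps Tariq either.
Priya starts before Hannah ends → Hannah and Priya overlap.
Aoife starts after Hannah ends.
Aoife starts after Priya ends.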